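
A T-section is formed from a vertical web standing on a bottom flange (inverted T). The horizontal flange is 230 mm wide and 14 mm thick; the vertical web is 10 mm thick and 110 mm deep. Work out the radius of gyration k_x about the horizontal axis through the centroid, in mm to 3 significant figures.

Treat the section as a set of non-overlapping primitives; coordinates are from the bounding-box lower-left.
Flange: 230 × 14, A = 3 220 mm², y = 7 mm, Ī = 52 593 mm⁴.
Web: 10 × 110, A = 1 100 mm², y = 69 mm, Ī = 1 109 167 mm⁴.
Centroid: ȳ = ΣA·y / ΣA = 22.787 mm.
Transfer each piece to the horizontal axis through the centroid using Ī + A·d² with d = y − 22.787:
  flange: d = -15.787 mm → contributes +855 116 mm⁴
  web: d = 46.213 mm → contributes +3 458 368 mm⁴
Total I = 4 313 484 mm⁴.
Radius of gyration: k = √(I/A) = √(4 313 484 / 4 320) = 31.599 mm.

k_x ≈ 31.6 mm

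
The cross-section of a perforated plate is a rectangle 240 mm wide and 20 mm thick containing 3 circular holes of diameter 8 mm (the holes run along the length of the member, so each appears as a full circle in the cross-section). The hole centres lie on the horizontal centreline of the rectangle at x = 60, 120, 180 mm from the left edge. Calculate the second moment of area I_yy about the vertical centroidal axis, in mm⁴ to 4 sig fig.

Break the section into simple shapes (no overlaps), measuring from the bottom-left corner of the bounding box.
Plate: 240 × 20, A = 4 800 mm², x = 120 mm, Ī = 23 040 000 mm⁴.
Hole 1 (subtracted): ⌀8, A = 50.2655 mm², x = 60 mm, Ī = 201.062 mm⁴.
Hole 2 (subtracted): ⌀8, A = 50.2655 mm², x = 120 mm, Ī = 201.062 mm⁴.
Hole 3 (subtracted): ⌀8, A = 50.2655 mm², x = 180 mm, Ī = 201.062 mm⁴.
By symmetry the centroid is at mid-width, x̄ = 120 mm.
Transfer each piece to the vertical centroidal axis using Ī + A·d² with d = x − 120:
  plate: d = 0 mm → contributes +23 040 000 mm⁴
  hole 1: d = -60 mm → contributes −181 157 mm⁴
  hole 2: d = 0 mm → contributes −201.062 mm⁴
  hole 3: d = 60 mm → contributes −181 157 mm⁴
Total I = 22 677 485 mm⁴.

I_yy ≈ 2.268 × 10⁷ mm⁴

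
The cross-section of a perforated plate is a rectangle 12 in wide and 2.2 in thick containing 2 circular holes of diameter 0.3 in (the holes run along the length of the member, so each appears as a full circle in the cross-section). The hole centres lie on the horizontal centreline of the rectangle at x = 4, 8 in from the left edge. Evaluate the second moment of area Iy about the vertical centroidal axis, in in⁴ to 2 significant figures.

Iy ≈ 320 in⁴

Treat the section as a set of non-overlapping primitives; coordinates are from the bounding-box lower-left.
Plate: 12 × 2.2, A = 26.4 in², x = 6 in, Ī = 316.8 in⁴.
Hole 1 (subtracted): ⌀0.3, A = 0.07069 in², x = 4 in, Ī = 0.0003976 in⁴.
Hole 2 (subtracted): ⌀0.3, A = 0.07069 in², x = 8 in, Ī = 0.0003976 in⁴.
By symmetry the centroid is at mid-width, x̄ = 6 in.
Transfer each piece to the vertical centroidal axis using Ī + A·d² with d = x − 6:
  plate: d = 0 in → contributes +316.8 in⁴
  hole 1: d = -2 in → contributes −0.2831 in⁴
  hole 2: d = 2 in → contributes −0.2831 in⁴
Total I = 316.2 in⁴.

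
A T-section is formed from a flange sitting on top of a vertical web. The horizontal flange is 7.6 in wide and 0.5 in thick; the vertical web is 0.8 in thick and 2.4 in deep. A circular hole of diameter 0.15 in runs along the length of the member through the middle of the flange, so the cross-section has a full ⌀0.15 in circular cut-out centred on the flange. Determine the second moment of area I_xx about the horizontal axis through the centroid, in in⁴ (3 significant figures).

I_xx ≈ 3.68 in⁴

Split into non-overlapping primitives; take the origin at the lower-left of the bounding box.
Flange: 7.6 × 0.5, A = 3.8 in², y = 2.65 in, Ī = 0.079167 in⁴.
Web: 0.8 × 2.4, A = 1.92 in², y = 1.2 in, Ī = 0.9216 in⁴.
Hole (subtracted): ⌀0.15, A = 0.017671 in², y = 2.65 in, Ī = 0.00002485 in⁴.
Centroid: ȳ = ΣA·y / ΣA = 2.1618 in.
Transfer each piece to the horizontal axis through the centroid using Ī + A·d² with d = y − 2.1618:
  flange: d = 0.48822 in → contributes +0.98494 in⁴
  web: d = -0.96178 in → contributes +2.6976 in⁴
  hole: d = 0.48822 in → contributes −0.004237 in⁴
Total I = 3.6783 in⁴.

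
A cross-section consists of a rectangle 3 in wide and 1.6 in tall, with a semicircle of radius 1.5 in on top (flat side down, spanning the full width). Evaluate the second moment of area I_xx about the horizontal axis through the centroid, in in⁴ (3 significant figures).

I_xx ≈ 5.78 in⁴

Break the section into simple shapes (no overlaps), measuring from the bottom-left corner of the bounding box.
Rectangular body: 3 × 1.6, A = 4.8 in², y = 0.8 in, Ī = 1.024 in⁴.
Semicircular cap: semicircle r = 1.5, A = 3.5343 in², y = 2.2366 in, Ī = 0.55564 in⁴.
Centroid: ȳ = ΣA·y / ΣA = 1.4092 in.
Transfer each piece to the horizontal axis through the centroid using Ī + A·d² with d = y − 1.4092:
  rectangular body: d = -0.60922 in → contributes +2.8055 in⁴
  semicircular cap: d = 0.8274 in → contributes +2.9752 in⁴
Total I = 5.7807 in⁴.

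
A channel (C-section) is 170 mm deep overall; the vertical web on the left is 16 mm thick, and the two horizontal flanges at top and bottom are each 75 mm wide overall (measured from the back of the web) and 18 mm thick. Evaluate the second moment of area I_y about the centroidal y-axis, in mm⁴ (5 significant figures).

Treat the section as a set of non-overlapping primitives; coordinates are from the bounding-box lower-left.
Web: 16 × 170, A = 2 720 mm², x = 8 mm, Ī = 58026.67 mm⁴.
Top flange (beyond web): 59 × 18, A = 1 062 mm², x = 45.5 mm, Ī = 308068.5 mm⁴.
Bottom flange (beyond web): 59 × 18, A = 1 062 mm², x = 45.5 mm, Ī = 308068.5 mm⁴.
Centroid: x̄ = ΣA·x / ΣA = 24.44302 mm.
Transfer each piece to the centroidal y-axis using Ī + A·d² with d = x − 24.44302:
  web: d = -16.44302 mm → contributes +793441.2 mm⁴
  top flange (beyond web): d = 21.05698 mm → contributes +778955.4 mm⁴
  bottom flange (beyond web): d = 21.05698 mm → contributes +778955.4 mm⁴
Total I = 2 351 352 mm⁴.

I_y ≈ 2.3514 × 10⁶ mm⁴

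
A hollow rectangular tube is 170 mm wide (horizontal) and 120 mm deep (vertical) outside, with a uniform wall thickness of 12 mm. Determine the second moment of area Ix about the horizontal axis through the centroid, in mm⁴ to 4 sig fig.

Break the section into simple shapes (no overlaps), measuring from the bottom-left corner of the bounding box.
Outer rectangle: 170 × 120, A = 20 400 mm², y = 60 mm, Ī = 24 480 000 mm⁴.
Inner void (subtracted): 146 × 96, A = 14 016 mm², y = 60 mm, Ī = 10 764 288 mm⁴.
By symmetry the centroid is at mid-height, ȳ = 60 mm.
All pieces are centred on the horizontal axis through the centroid, so I = ΣĪ (holes subtracted) = 13 715 712 mm⁴.

Ix ≈ 1.372 × 10⁷ mm⁴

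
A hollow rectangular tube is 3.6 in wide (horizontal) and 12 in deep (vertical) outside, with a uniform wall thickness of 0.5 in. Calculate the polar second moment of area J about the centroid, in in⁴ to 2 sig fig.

J ≈ 260 in⁴

Treat the section as a set of non-overlapping primitives; coordinates are from the bounding-box lower-left.
Outer rectangle: 3.6 × 12, A = 43.2 in², y = 6 in, Ī = 518.4 in⁴.
Inner void (subtracted): 2.6 × 11, A = 28.6 in², y = 6 in, Ī = 288.4 in⁴.
By symmetry the centroid is at mid-height, ȳ = 6 in.
All pieces are centred on the centroidal x-axis, so I = ΣĪ (holes subtracted) = 230 in⁴.
Repeating about the centroidal y-axis gives I_y = 30.54 in⁴.
Polar second moment: J = I_x + I_y = 260.6 in⁴.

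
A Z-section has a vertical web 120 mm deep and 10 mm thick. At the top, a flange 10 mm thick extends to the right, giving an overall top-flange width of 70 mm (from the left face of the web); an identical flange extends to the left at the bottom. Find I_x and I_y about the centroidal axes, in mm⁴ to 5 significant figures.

I_x ≈ 5.0800 × 10⁶ mm⁴, I_y ≈ 1.8400 × 10⁶ mm⁴

Decompose the section into non-overlapping parts with the origin at the bottom-left of its bounding rectangle.
Web: 10 × 120, A = 1 200 mm², y = 60 mm, Ī = 1 440 000 mm⁴.
Top flange (beyond web): 60 × 10, A = 600 mm², y = 115 mm, Ī = 5 000 mm⁴.
Bottom flange (beyond web): 60 × 10, A = 600 mm², y = 5 mm, Ī = 5 000 mm⁴.
Centroid: ȳ = ΣA·y / ΣA = 60 mm.
Transfer each piece to the centroidal x-axis using Ī + A·d² with d = y − 60:
  web: d = 0 mm → contributes +1 440 000 mm⁴
  top flange (beyond web): d = 55 mm → contributes +1 820 000 mm⁴
  bottom flange (beyond web): d = -55 mm → contributes +1 820 000 mm⁴
Total I = 5 080 000 mm⁴.
For the y-axis: x̄ = 65 mm.
Repeating about the centroidal y-axis gives I_y = 1 840 000 mm⁴.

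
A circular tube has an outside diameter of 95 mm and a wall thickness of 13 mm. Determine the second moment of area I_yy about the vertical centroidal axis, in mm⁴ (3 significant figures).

I_yy ≈ 2.89 × 10⁶ mm⁴

Split into non-overlapping primitives; take the origin at the lower-left of the bounding box.
Outer circle: ⌀95, A = 7088.2 mm², x = 47.5 mm, Ī = 3 998 198 mm⁴.
Bore (subtracted): ⌀69, A = 3739.3 mm², x = 47.5 mm, Ī = 1 112 670 mm⁴.
By symmetry the centroid is at mid-width, x̄ = 47.5 mm.
All pieces are centred on the vertical centroidal axis, so I = ΣĪ (holes subtracted) = 2 885 529 mm⁴.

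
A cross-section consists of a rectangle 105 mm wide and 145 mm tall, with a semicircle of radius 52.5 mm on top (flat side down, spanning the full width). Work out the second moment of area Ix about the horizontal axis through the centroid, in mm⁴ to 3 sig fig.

Ix ≈ 5.78 × 10⁷ mm⁴

Split into non-overlapping primitives; take the origin at the lower-left of the bounding box.
Rectangular body: 105 × 145, A = 15 225 mm², y = 72.5 mm, Ī = 26 675 469 mm⁴.
Semicircular cap: semicircle r = 52.5, A = 4329.5 mm², y = 167.28 mm, Ī = 833 814 mm⁴.
Centroid: ȳ = ΣA·y / ΣA = 93.485 mm.
Transfer each piece to the horizontal axis through the centroid using Ī + A·d² with d = y − 93.485:
  rectangular body: d = -20.985 mm → contributes +33 380 324 mm⁴
  semicircular cap: d = 73.796 mm → contributes +24 411 884 mm⁴
Total I = 57 792 208 mm⁴.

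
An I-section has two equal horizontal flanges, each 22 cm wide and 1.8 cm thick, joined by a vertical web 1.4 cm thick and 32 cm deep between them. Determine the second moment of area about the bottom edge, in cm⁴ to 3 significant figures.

I_base ≈ 6.58 × 10⁴ cm⁴

Treat the section as a set of non-overlapping primitives; coordinates are from the bounding-box lower-left.
Bottom flange: 22 × 1.8, A = 39.6 cm², y = 0.9 cm, Ī = 10.692 cm⁴.
Web: 1.4 × 32, A = 44.8 cm², y = 17.8 cm, Ī = 3822.9 cm⁴.
Top flange: 22 × 1.8, A = 39.6 cm², y = 34.7 cm, Ī = 10.692 cm⁴.
Transfer each piece to the bottom edge using Ī + A·d² with d = y − 0:
  bottom flange: d = 0.9 cm → contributes +42.768 cm⁴
  web: d = 17.8 cm → contributes +18 017 cm⁴
  top flange: d = 34.7 cm → contributes +47 693 cm⁴
Total I = 65 753 cm⁴.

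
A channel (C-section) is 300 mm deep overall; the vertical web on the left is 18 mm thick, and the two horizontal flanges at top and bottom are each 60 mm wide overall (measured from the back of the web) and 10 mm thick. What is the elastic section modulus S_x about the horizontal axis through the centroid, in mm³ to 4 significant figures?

Treat the section as a set of non-overlapping primitives; coordinates are from the bounding-box lower-left.
Web: 18 × 300, A = 5 400 mm², y = 150 mm, Ī = 40 500 000 mm⁴.
Top flange (beyond web): 42 × 10, A = 420 mm², y = 295 mm, Ī = 3 500 mm⁴.
Bottom flange (beyond web): 42 × 10, A = 420 mm², y = 5 mm, Ī = 3 500 mm⁴.
By symmetry the centroid is at mid-height, ȳ = 150 mm.
Transfer each piece to the horizontal axis through the centroid using Ī + A·d² with d = y − 150:
  web: d = 0 mm → contributes +40 500 000 mm⁴
  top flange (beyond web): d = 145 mm → contributes +8 834 000 mm⁴
  bottom flange (beyond web): d = -145 mm → contributes +8 834 000 mm⁴
Total I = 58 168 000 mm⁴.
Extreme fibre distance c = 150 mm; S = I/c = 387 787 mm³.

S_x ≈ 3.878 × 10⁵ mm³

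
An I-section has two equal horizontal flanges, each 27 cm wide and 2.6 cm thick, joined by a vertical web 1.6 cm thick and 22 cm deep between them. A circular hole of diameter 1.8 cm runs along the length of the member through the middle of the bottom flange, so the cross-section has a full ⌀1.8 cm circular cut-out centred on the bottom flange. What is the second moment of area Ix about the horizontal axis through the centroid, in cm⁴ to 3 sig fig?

Treat the section as a set of non-overlapping primitives; coordinates are from the bounding-box lower-left.
Bottom flange: 27 × 2.6, A = 70.2 cm², y = 1.3 cm, Ī = 39.546 cm⁴.
Web: 1.6 × 22, A = 35.2 cm², y = 13.6 cm, Ī = 1419.7 cm⁴.
Top flange: 27 × 2.6, A = 70.2 cm², y = 25.9 cm, Ī = 39.546 cm⁴.
Hole (subtracted): ⌀1.8, A = 2.5447 cm², y = 1.3 cm, Ī = 0.5153 cm⁴.
Centroid: ȳ = ΣA·y / ΣA = 13.781 cm.
Transfer each piece to the horizontal axis through the centroid using Ī + A·d² with d = y − 13.781:
  bottom flange: d = -12.481 cm → contributes +10 975 cm⁴
  web: d = -0.18087 cm → contributes +1420.9 cm⁴
  top flange: d = 12.119 cm → contributes +10 350 cm⁴
  hole: d = -12.481 cm → contributes −396.91 cm⁴
Total I = 22 349 cm⁴.

Ix ≈ 2.23 × 10⁴ cm⁴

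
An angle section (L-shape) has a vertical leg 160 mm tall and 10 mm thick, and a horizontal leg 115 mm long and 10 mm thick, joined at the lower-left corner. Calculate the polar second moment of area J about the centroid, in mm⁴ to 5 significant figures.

Break the section into simple shapes (no overlaps), measuring from the bottom-left corner of the bounding box.
Vertical leg: 10 × 160, A = 1 600 mm², y = 80 mm, Ī = 3 413 333 mm⁴.
Horizontal leg (remainder): 105 × 10, A = 1 050 mm², y = 5 mm, Ī = 8 750 mm⁴.
Centroid: ȳ = ΣA·y / ΣA = 50.28302 mm.
Transfer each piece to the centroidal x-axis using Ī + A·d² with d = y − 50.28302:
  vertical leg: d = 29.71698 mm → contributes +4 826 292 mm⁴
  horizontal leg (remainder): d = -45.28302 mm → contributes +2 161 829 mm⁴
Total I = 6 988 121 mm⁴.
For the y-axis: x̄ = 27.78302 mm.
Repeating about the centroidal y-axis gives I_y = 3 074 059 mm⁴.
Polar second moment: J = I_x + I_y = 10 062 180 mm⁴.

J ≈ 1.0062 × 10⁷ mm⁴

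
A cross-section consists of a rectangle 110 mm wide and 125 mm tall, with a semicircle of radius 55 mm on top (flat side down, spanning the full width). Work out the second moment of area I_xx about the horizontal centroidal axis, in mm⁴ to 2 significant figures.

I_xx ≈ 4.5 × 10⁷ mm⁴

Decompose the section into non-overlapping parts with the origin at the bottom-left of its bounding rectangle.
Rectangular body: 110 × 125, A = 13 750 mm², y = 62.5 mm, Ī = 17 903 646 mm⁴.
Semicircular cap: semicircle r = 55, A = 4 752 mm², y = 148.3 mm, Ī = 1 004 345 mm⁴.
Centroid: ȳ = ΣA·y / ΣA = 84.55 mm.
Transfer each piece to the horizontal centroidal axis using Ī + A·d² with d = y − 84.55:
  rectangular body: d = -22.05 mm → contributes +24 586 760 mm⁴
  semicircular cap: d = 63.8 mm → contributes +20 343 447 mm⁴
Total I = 44 930 206 mm⁴.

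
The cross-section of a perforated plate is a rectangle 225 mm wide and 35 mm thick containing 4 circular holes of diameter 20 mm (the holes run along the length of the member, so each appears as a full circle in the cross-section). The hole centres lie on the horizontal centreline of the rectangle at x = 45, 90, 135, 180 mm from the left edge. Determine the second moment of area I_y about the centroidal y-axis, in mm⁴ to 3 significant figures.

Treat the section as a set of non-overlapping primitives; coordinates are from the bounding-box lower-left.
Plate: 225 × 35, A = 7 875 mm², x = 112.5 mm, Ī = 33 222 656 mm⁴.
Hole 1 (subtracted): ⌀20, A = 314.16 mm², x = 45 mm, Ī = 7 854 mm⁴.
Hole 2 (subtracted): ⌀20, A = 314.16 mm², x = 90 mm, Ī = 7 854 mm⁴.
Hole 3 (subtracted): ⌀20, A = 314.16 mm², x = 135 mm, Ī = 7 854 mm⁴.
Hole 4 (subtracted): ⌀20, A = 314.16 mm², x = 180 mm, Ī = 7 854 mm⁴.
By symmetry the centroid is at mid-width, x̄ = 112.5 mm.
Transfer each piece to the centroidal y-axis using Ī + A·d² with d = x − 112.5:
  plate: d = 0 mm → contributes +33 222 656 mm⁴
  hole 1: d = -67.5 mm → contributes −1 439 242 mm⁴
  hole 2: d = -22.5 mm → contributes −166 897 mm⁴
  hole 3: d = 22.5 mm → contributes −166 897 mm⁴
  hole 4: d = 67.5 mm → contributes −1 439 242 mm⁴
Total I = 30 010 378 mm⁴.

I_y ≈ 3.00 × 10⁷ mm⁴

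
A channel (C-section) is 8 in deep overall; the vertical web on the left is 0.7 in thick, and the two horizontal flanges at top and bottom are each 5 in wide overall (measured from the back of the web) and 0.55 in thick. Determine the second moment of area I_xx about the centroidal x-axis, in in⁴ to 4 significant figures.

Treat the section as a set of non-overlapping primitives; coordinates are from the bounding-box lower-left.
Web: 0.7 × 8, A = 5.6 in², y = 4 in, Ī = 29.8667 in⁴.
Top flange (beyond web): 4.3 × 0.55, A = 2.365 in², y = 7.725 in, Ī = 0.0596177 in⁴.
Bottom flange (beyond web): 4.3 × 0.55, A = 2.365 in², y = 0.275 in, Ī = 0.0596177 in⁴.
By symmetry the centroid is at mid-height, ȳ = 4 in.
Transfer each piece to the centroidal x-axis using Ī + A·d² with d = y − 4:
  web: d = 0 in → contributes +29.8667 in⁴
  top flange (beyond web): d = 3.725 in → contributes +32.8755 in⁴
  bottom flange (beyond web): d = -3.725 in → contributes +32.8755 in⁴
Total I = 95.6176 in⁴.

I_xx ≈ 95.62 in⁴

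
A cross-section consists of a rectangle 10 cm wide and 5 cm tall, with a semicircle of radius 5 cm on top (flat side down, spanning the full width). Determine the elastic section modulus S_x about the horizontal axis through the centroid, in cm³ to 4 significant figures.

S_x ≈ 117.6 cm³

Split into non-overlapping primitives; take the origin at the lower-left of the bounding box.
Rectangular body: 10 × 5, A = 50 cm², y = 2.5 cm, Ī = 104.167 cm⁴.
Semicircular cap: semicircle r = 5, A = 39.2699 cm², y = 7.12207 cm, Ī = 68.5981 cm⁴.
Centroid: ȳ = ΣA·y / ΣA = 4.53325 cm.
Transfer each piece to the horizontal axis through the centroid using Ī + A·d² with d = y − 4.53325:
  rectangular body: d = -2.03325 cm → contributes +310.872 cm⁴
  semicircular cap: d = 2.58882 cm → contributes +331.784 cm⁴
Total I = 642.656 cm⁴.
Extreme fibre distance c = 5.46675 cm; S = I/c = 117.557 cm³.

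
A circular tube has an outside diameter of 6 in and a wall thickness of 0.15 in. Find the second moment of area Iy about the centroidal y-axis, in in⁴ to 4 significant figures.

Break the section into simple shapes (no overlaps), measuring from the bottom-left corner of the bounding box.
Outer circle: ⌀6, A = 28.2743 in², x = 3 in, Ī = 63.6173 in⁴.
Bore (subtracted): ⌀5.7, A = 25.5176 in², x = 3 in, Ī = 51.8166 in⁴.
By symmetry the centroid is at mid-width, x̄ = 3 in.
All pieces are centred on the centroidal y-axis, so I = ΣĪ (holes subtracted) = 11.8006 in⁴.

Iy ≈ 11.80 in⁴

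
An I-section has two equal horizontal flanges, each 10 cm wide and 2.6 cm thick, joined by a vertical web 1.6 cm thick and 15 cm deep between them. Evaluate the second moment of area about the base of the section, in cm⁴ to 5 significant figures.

I_base ≈ 1.2259 × 10⁴ cm⁴

Break the section into simple shapes (no overlaps), measuring from the bottom-left corner of the bounding box.
Bottom flange: 10 × 2.6, A = 26 cm², y = 1.3 cm, Ī = 14.64667 cm⁴.
Web: 1.6 × 15, A = 24 cm², y = 10.1 cm, Ī = 450 cm⁴.
Top flange: 10 × 2.6, A = 26 cm², y = 18.9 cm, Ī = 14.64667 cm⁴.
Transfer each piece to a horizontal axis along the bottom face using Ī + A·d² with d = y − 0:
  bottom flange: d = 1.3 cm → contributes +58.58667 cm⁴
  web: d = 10.1 cm → contributes +2898.24 cm⁴
  top flange: d = 18.9 cm → contributes +9302.107 cm⁴
Total I = 12258.93 cm⁴.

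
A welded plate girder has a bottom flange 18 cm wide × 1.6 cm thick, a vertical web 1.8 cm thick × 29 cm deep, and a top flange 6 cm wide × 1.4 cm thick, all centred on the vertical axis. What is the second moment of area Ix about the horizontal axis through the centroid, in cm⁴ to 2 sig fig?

Decompose the section into non-overlapping parts with the origin at the bottom-left of its bounding rectangle.
Bottom plate: 18 × 1.6, A = 28.8 cm², y = 0.8 cm, Ī = 6.144 cm⁴.
Web plate: 1.8 × 29, A = 52.2 cm², y = 16.1 cm, Ī = 3 658 cm⁴.
Top plate: 6 × 1.4, A = 8.4 cm², y = 31.3 cm, Ī = 1.372 cm⁴.
Centroid: ȳ = ΣA·y / ΣA = 12.6 cm.
Transfer each piece to the horizontal axis through the centroid using Ī + A·d² with d = y − 12.6:
  bottom plate: d = -11.8 cm → contributes +4 016 cm⁴
  web plate: d = 3.501 cm → contributes +4 298 cm⁴
  top plate: d = 18.7 cm → contributes +2 939 cm⁴
Total I = 11 253 cm⁴.

Ix ≈ 1.1 × 10⁴ cm⁴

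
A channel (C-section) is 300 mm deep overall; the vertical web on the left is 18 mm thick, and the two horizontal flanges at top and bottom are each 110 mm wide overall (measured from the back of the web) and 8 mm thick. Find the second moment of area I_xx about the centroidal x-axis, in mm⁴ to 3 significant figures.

I_xx ≈ 7.19 × 10⁷ mm⁴

Break the section into simple shapes (no overlaps), measuring from the bottom-left corner of the bounding box.
Web: 18 × 300, A = 5 400 mm², y = 150 mm, Ī = 40 500 000 mm⁴.
Top flange (beyond web): 92 × 8, A = 736 mm², y = 296 mm, Ī = 3925.3 mm⁴.
Bottom flange (beyond web): 92 × 8, A = 736 mm², y = 4 mm, Ī = 3925.3 mm⁴.
By symmetry the centroid is at mid-height, ȳ = 150 mm.
Transfer each piece to the centroidal x-axis using Ī + A·d² with d = y − 150:
  web: d = 0 mm → contributes +40 500 000 mm⁴
  top flange (beyond web): d = 146 mm → contributes +15 692 501 mm⁴
  bottom flange (beyond web): d = -146 mm → contributes +15 692 501 mm⁴
Total I = 71 885 003 mm⁴.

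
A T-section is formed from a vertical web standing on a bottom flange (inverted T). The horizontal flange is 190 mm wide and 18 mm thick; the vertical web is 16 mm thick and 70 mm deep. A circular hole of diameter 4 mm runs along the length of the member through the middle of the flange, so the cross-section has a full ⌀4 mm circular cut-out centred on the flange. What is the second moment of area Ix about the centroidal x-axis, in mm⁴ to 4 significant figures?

Ix ≈ 2.182 × 10⁶ mm⁴

Break the section into simple shapes (no overlaps), measuring from the bottom-left corner of the bounding box.
Flange: 190 × 18, A = 3 420 mm², y = 9 mm, Ī = 92 340 mm⁴.
Web: 16 × 70, A = 1 120 mm², y = 53 mm, Ī = 457 333 mm⁴.
Hole (subtracted): ⌀4, A = 12.5664 mm², y = 9 mm, Ī = 12.5664 mm⁴.
Centroid: ȳ = ΣA·y / ΣA = 19.8848 mm.
Transfer each piece to the centroidal x-axis using Ī + A·d² with d = y − 19.8848:
  flange: d = -10.8848 mm → contributes +497 534 mm⁴
  web: d = 33.1152 mm → contributes +1 685 547 mm⁴
  hole: d = -10.8848 mm → contributes −1501.4 mm⁴
Total I = 2 181 580 mm⁴.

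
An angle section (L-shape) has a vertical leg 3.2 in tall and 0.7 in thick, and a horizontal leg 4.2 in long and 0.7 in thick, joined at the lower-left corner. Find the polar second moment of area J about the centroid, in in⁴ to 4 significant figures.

Treat the section as a set of non-overlapping primitives; coordinates are from the bounding-box lower-left.
Vertical leg: 0.7 × 3.2, A = 2.24 in², y = 1.6 in, Ī = 1.91147 in⁴.
Horizontal leg (remainder): 3.5 × 0.7, A = 2.45 in², y = 0.35 in, Ī = 0.100042 in⁴.
Centroid: ȳ = ΣA·y / ΣA = 0.947015 in.
Transfer each piece to the centroidal x-axis using Ī + A·d² with d = y − 0.947015:
  vertical leg: d = 0.652985 in → contributes +2.86658 in⁴
  horizontal leg (remainder): d = -0.597015 in → contributes +0.973287 in⁴
Total I = 3.83987 in⁴.
For the y-axis: x̄ = 1.44701 in.
Repeating about the centroidal y-axis gives I_y = 7.75287 in⁴.
Polar second moment: J = I_x + I_y = 11.5927 in⁴.

J ≈ 11.59 in⁴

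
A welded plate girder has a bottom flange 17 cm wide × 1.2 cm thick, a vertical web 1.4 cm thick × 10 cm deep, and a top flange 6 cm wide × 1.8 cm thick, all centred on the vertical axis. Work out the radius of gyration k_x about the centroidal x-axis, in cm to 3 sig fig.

k_x ≈ 4.89 cm

Treat the section as a set of non-overlapping primitives; coordinates are from the bounding-box lower-left.
Bottom plate: 17 × 1.2, A = 20.4 cm², y = 0.6 cm, Ī = 2.448 cm⁴.
Web plate: 1.4 × 10, A = 14 cm², y = 6.2 cm, Ī = 116.67 cm⁴.
Top plate: 6 × 1.8, A = 10.8 cm², y = 12.1 cm, Ī = 2.916 cm⁴.
Centroid: ȳ = ΣA·y / ΣA = 5.0823 cm.
Transfer each piece to the centroidal x-axis using Ī + A·d² with d = y − 5.0823:
  bottom plate: d = -4.4823 cm → contributes +412.3 cm⁴
  web plate: d = 1.1177 cm → contributes +134.16 cm⁴
  top plate: d = 7.0177 cm → contributes +534.8 cm⁴
Total I = 1081.3 cm⁴.
Radius of gyration: k = √(I/A) = √(1081.3 / 45.2) = 4.891 cm.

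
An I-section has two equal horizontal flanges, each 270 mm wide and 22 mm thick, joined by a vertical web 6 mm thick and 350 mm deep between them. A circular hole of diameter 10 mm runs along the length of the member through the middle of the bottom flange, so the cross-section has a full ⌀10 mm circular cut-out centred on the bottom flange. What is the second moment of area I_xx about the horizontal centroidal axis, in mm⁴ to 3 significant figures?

I_xx ≈ 4.30 × 10⁸ mm⁴

Break the section into simple shapes (no overlaps), measuring from the bottom-left corner of the bounding box.
Bottom flange: 270 × 22, A = 5 940 mm², y = 11 mm, Ī = 239 580 mm⁴.
Web: 6 × 350, A = 2 100 mm², y = 197 mm, Ī = 21 437 500 mm⁴.
Top flange: 270 × 22, A = 5 940 mm², y = 383 mm, Ī = 239 580 mm⁴.
Hole (subtracted): ⌀10, A = 78.54 mm², y = 11 mm, Ī = 490.87 mm⁴.
Centroid: ȳ = ΣA·y / ΣA = 198.05 mm.
Transfer each piece to the horizontal centroidal axis using Ī + A·d² with d = y − 198.05:
  bottom flange: d = -187.05 mm → contributes +208 068 431 mm⁴
  web: d = -1.0509 mm → contributes +21 439 819 mm⁴
  top flange: d = 184.95 mm → contributes +203 424 328 mm⁴
  hole: d = -187.05 mm → contributes −2 748 444 mm⁴
Total I = 430 184 134 mm⁴.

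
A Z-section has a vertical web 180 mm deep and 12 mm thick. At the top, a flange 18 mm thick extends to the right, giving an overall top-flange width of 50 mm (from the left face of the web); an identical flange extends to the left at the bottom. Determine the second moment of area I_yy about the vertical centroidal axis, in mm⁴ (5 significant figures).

Break the section into simple shapes (no overlaps), measuring from the bottom-left corner of the bounding box.
Web: 12 × 180, A = 2 160 mm², x = 44 mm, Ī = 25 920 mm⁴.
Top flange (beyond web): 38 × 18, A = 684 mm², x = 69 mm, Ī = 82 308 mm⁴.
Bottom flange (beyond web): 38 × 18, A = 684 mm², x = 19 mm, Ī = 82 308 mm⁴.
Centroid: x̄ = ΣA·x / ΣA = 44 mm.
Transfer each piece to the vertical centroidal axis using Ī + A·d² with d = x − 44:
  web: d = 0 mm → contributes +25 920 mm⁴
  top flange (beyond web): d = 25 mm → contributes +509 808 mm⁴
  bottom flange (beyond web): d = -25 mm → contributes +509 808 mm⁴
Total I = 1 045 536 mm⁴.

I_yy ≈ 1.0455 × 10⁶ mm⁴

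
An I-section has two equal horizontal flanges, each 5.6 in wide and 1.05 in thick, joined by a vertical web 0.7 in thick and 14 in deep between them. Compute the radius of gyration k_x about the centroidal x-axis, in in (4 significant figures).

k_x ≈ 6.194 in

Split into non-overlapping primitives; take the origin at the lower-left of the bounding box.
Bottom flange: 5.6 × 1.05, A = 5.88 in², y = 0.525 in, Ī = 0.540225 in⁴.
Web: 0.7 × 14, A = 9.8 in², y = 8.05 in, Ī = 160.067 in⁴.
Top flange: 5.6 × 1.05, A = 5.88 in², y = 15.575 in, Ī = 0.540225 in⁴.
By symmetry the centroid is at mid-height, ȳ = 8.05 in.
Transfer each piece to the centroidal x-axis using Ī + A·d² with d = y − 8.05:
  bottom flange: d = -7.525 in → contributes +333.499 in⁴
  web: d = 0 in → contributes +160.067 in⁴
  top flange: d = 7.525 in → contributes +333.499 in⁴
Total I = 827.064 in⁴.
Radius of gyration: k = √(I/A) = √(827.064 / 21.56) = 6.19363 in.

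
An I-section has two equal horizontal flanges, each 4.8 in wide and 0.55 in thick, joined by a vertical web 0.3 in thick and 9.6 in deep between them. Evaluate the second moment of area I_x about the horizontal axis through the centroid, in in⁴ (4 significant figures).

I_x ≈ 158.2 in⁴

Split into non-overlapping primitives; take the origin at the lower-left of the bounding box.
Bottom flange: 4.8 × 0.55, A = 2.64 in², y = 0.275 in, Ī = 0.06655 in⁴.
Web: 0.3 × 9.6, A = 2.88 in², y = 5.35 in, Ī = 22.1184 in⁴.
Top flange: 4.8 × 0.55, A = 2.64 in², y = 10.425 in, Ī = 0.06655 in⁴.
By symmetry the centroid is at mid-height, ȳ = 5.35 in.
Transfer each piece to the horizontal axis through the centroid using Ī + A·d² with d = y − 5.35:
  bottom flange: d = -5.075 in → contributes +68.0614 in⁴
  web: d = 0 in → contributes +22.1184 in⁴
  top flange: d = 5.075 in → contributes +68.0614 in⁴
Total I = 158.241 in⁴.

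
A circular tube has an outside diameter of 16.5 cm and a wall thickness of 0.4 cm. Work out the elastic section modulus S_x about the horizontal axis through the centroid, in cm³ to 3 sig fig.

Split into non-overlapping primitives; take the origin at the lower-left of the bounding box.
Outer circle: ⌀16.5, A = 213.82 cm², y = 8.25 cm, Ī = 3638.4 cm⁴.
Bore (subtracted): ⌀15.7, A = 193.59 cm², y = 8.25 cm, Ī = 2982.4 cm⁴.
By symmetry the centroid is at mid-height, ȳ = 8.25 cm.
All pieces are centred on the horizontal axis through the centroid, so I = ΣĪ (holes subtracted) = 655.94 cm⁴.
Extreme fibre distance c = 8.25 cm; S = I/c = 79.508 cm³.

S_x ≈ 79.5 cm³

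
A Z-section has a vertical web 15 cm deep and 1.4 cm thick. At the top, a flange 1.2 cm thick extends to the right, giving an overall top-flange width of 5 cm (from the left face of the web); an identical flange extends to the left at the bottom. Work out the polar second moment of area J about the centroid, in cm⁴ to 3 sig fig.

Break the section into simple shapes (no overlaps), measuring from the bottom-left corner of the bounding box.
Web: 1.4 × 15, A = 21 cm², y = 7.5 cm, Ī = 393.75 cm⁴.
Top flange (beyond web): 3.6 × 1.2, A = 4.32 cm², y = 14.4 cm, Ī = 0.5184 cm⁴.
Bottom flange (beyond web): 3.6 × 1.2, A = 4.32 cm², y = 0.6 cm, Ī = 0.5184 cm⁴.
Centroid: ȳ = ΣA·y / ΣA = 7.5 cm.
Transfer each piece to the centroidal x-axis using Ī + A·d² with d = y − 7.5:
  web: d = 0 cm → contributes +393.75 cm⁴
  top flange (beyond web): d = 6.9 cm → contributes +206.19 cm⁴
  bottom flange (beyond web): d = -6.9 cm → contributes +206.19 cm⁴
Total I = 806.14 cm⁴.
For the y-axis: x̄ = 4.3 cm.
Repeating about the centroidal y-axis gives I_y = 66.761 cm⁴.
Polar second moment: J = I_x + I_y = 872.9 cm⁴.

J ≈ 873 cm⁴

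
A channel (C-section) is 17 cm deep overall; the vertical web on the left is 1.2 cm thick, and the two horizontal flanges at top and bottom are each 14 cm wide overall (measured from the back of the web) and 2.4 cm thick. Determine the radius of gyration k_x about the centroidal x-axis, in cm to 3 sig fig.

Decompose the section into non-overlapping parts with the origin at the bottom-left of its bounding rectangle.
Web: 1.2 × 17, A = 20.4 cm², y = 8.5 cm, Ī = 491.3 cm⁴.
Top flange (beyond web): 12.8 × 2.4, A = 30.72 cm², y = 15.8 cm, Ī = 14.746 cm⁴.
Bottom flange (beyond web): 12.8 × 2.4, A = 30.72 cm², y = 1.2 cm, Ī = 14.746 cm⁴.
By symmetry the centroid is at mid-height, ȳ = 8.5 cm.
Transfer each piece to the centroidal x-axis using Ī + A·d² with d = y − 8.5:
  web: d = 0 cm → contributes +491.3 cm⁴
  top flange (beyond web): d = 7.3 cm → contributes +1651.8 cm⁴
  bottom flange (beyond web): d = -7.3 cm → contributes +1651.8 cm⁴
Total I = 3794.9 cm⁴.
Radius of gyration: k = √(I/A) = √(3794.9 / 81.84) = 6.8096 cm.

k_x ≈ 6.81 cm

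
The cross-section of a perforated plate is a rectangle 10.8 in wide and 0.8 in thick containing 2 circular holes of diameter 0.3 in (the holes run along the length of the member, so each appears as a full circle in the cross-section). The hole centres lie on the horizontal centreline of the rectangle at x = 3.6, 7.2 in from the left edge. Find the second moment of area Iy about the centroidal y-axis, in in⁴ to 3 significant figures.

Decompose the section into non-overlapping parts with the origin at the bottom-left of its bounding rectangle.
Plate: 10.8 × 0.8, A = 8.64 in², x = 5.4 in, Ī = 83.981 in⁴.
Hole 1 (subtracted): ⌀0.3, A = 0.070686 in², x = 3.6 in, Ī = 0.00039761 in⁴.
Hole 2 (subtracted): ⌀0.3, A = 0.070686 in², x = 7.2 in, Ī = 0.00039761 in⁴.
By symmetry the centroid is at mid-width, x̄ = 5.4 in.
Transfer each piece to the centroidal y-axis using Ī + A·d² with d = x − 5.4:
  plate: d = 0 in → contributes +83.981 in⁴
  hole 1: d = -1.8 in → contributes −0.22942 in⁴
  hole 2: d = 1.8 in → contributes −0.22942 in⁴
Total I = 83.522 in⁴.

Iy ≈ 83.5 in⁴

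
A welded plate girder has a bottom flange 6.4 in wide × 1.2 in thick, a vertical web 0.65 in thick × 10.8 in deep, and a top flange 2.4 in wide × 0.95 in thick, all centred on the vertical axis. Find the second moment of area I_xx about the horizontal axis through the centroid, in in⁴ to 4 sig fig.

I_xx ≈ 361.6 in⁴

Break the section into simple shapes (no overlaps), measuring from the bottom-left corner of the bounding box.
Bottom plate: 6.4 × 1.2, A = 7.68 in², y = 0.6 in, Ī = 0.9216 in⁴.
Web plate: 0.65 × 10.8, A = 7.02 in², y = 6.6 in, Ī = 68.2344 in⁴.
Top plate: 2.4 × 0.95, A = 2.28 in², y = 12.475 in, Ī = 0.171475 in⁴.
Centroid: ȳ = ΣA·y / ΣA = 4.67509 in.
Transfer each piece to the horizontal axis through the centroid using Ī + A·d² with d = y − 4.67509:
  bottom plate: d = -4.07509 in → contributes +128.458 in⁴
  web plate: d = 1.92491 in → contributes +94.2455 in⁴
  top plate: d = 7.79991 in → contributes +138.884 in⁴
Total I = 361.587 in⁴.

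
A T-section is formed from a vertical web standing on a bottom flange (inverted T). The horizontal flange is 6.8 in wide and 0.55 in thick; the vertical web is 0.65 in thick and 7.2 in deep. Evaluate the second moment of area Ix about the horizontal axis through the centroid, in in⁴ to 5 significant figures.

Split into non-overlapping primitives; take the origin at the lower-left of the bounding box.
Flange: 6.8 × 0.55, A = 3.74 in², y = 0.275 in, Ī = 0.09427917 in⁴.
Web: 0.65 × 7.2, A = 4.68 in², y = 4.15 in, Ī = 20.2176 in⁴.
Centroid: ȳ = ΣA·y / ΣA = 2.4288 in.
Transfer each piece to the horizontal axis through the centroid using Ī + A·d² with d = y − 2.4288:
  flange: d = -2.1538 in → contributes +17.4436 in⁴
  web: d = 1.7212 in → contributes +34.08223 in⁴
Total I = 51.52583 in⁴.

Ix ≈ 51.526 in⁴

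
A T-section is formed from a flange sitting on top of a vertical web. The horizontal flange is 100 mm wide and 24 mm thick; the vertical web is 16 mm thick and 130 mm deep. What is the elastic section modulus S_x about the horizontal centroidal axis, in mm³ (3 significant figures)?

Break the section into simple shapes (no overlaps), measuring from the bottom-left corner of the bounding box.
Flange: 100 × 24, A = 2 400 mm², y = 142 mm, Ī = 115 200 mm⁴.
Web: 16 × 130, A = 2 080 mm², y = 65 mm, Ī = 2 929 333 mm⁴.
Centroid: ȳ = ΣA·y / ΣA = 106.25 mm.
Transfer each piece to the horizontal centroidal axis using Ī + A·d² with d = y − 106.25:
  flange: d = 35.75 mm → contributes +3 182 550 mm⁴
  web: d = -41.25 mm → contributes +6 468 583 mm⁴
Total I = 9 651 133 mm⁴.
Extreme fibre distance c = 106.25 mm; S = I/c = 90 834 mm³.

S_x ≈ 9.08 × 10⁴ mm³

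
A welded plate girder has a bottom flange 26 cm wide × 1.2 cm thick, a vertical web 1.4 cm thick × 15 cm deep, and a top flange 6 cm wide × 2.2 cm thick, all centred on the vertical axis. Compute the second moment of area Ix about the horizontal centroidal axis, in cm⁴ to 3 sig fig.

Decompose the section into non-overlapping parts with the origin at the bottom-left of its bounding rectangle.
Bottom plate: 26 × 1.2, A = 31.2 cm², y = 0.6 cm, Ī = 3.744 cm⁴.
Web plate: 1.4 × 15, A = 21 cm², y = 8.7 cm, Ī = 393.75 cm⁴.
Top plate: 6 × 2.2, A = 13.2 cm², y = 17.3 cm, Ī = 5.324 cm⁴.
Centroid: ȳ = ΣA·y / ΣA = 6.5716 cm.
Transfer each piece to the horizontal centroidal axis using Ī + A·d² with d = y − 6.5716:
  bottom plate: d = -5.9716 cm → contributes +1116.3 cm⁴
  web plate: d = 2.1284 cm → contributes +488.89 cm⁴
  top plate: d = 10.728 cm → contributes +1524.6 cm⁴
Total I = 3129.8 cm⁴.

Ix ≈ 3130 cm⁴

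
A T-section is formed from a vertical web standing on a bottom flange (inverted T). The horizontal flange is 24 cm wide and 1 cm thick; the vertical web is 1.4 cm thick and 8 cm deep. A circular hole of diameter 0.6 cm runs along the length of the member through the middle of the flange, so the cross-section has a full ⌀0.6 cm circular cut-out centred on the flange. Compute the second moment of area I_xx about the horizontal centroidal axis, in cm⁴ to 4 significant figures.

Break the section into simple shapes (no overlaps), measuring from the bottom-left corner of the bounding box.
Flange: 24 × 1, A = 24 cm², y = 0.5 cm, Ī = 2 cm⁴.
Web: 1.4 × 8, A = 11.2 cm², y = 5 cm, Ī = 59.7333 cm⁴.
Hole (subtracted): ⌀0.6, A = 0.282743 cm², y = 0.5 cm, Ī = 0.00636173 cm⁴.
Centroid: ȳ = ΣA·y / ΣA = 1.94341 cm.
Transfer each piece to the horizontal centroidal axis using Ī + A·d² with d = y − 1.94341:
  flange: d = -1.44341 cm → contributes +52.0025 cm⁴
  web: d = 3.05659 cm → contributes +164.372 cm⁴
  hole: d = -1.44341 cm → contributes −0.59544 cm⁴
Total I = 215.779 cm⁴.

I_xx ≈ 215.8 cm⁴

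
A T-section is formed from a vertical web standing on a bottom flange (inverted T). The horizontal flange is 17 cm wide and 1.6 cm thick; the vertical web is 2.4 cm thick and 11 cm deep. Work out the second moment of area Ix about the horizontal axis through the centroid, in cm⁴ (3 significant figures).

Treat the section as a set of non-overlapping primitives; coordinates are from the bounding-box lower-left.
Flange: 17 × 1.6, A = 27.2 cm², y = 0.8 cm, Ī = 5.8027 cm⁴.
Web: 2.4 × 11, A = 26.4 cm², y = 7.1 cm, Ī = 266.2 cm⁴.
Centroid: ȳ = ΣA·y / ΣA = 3.903 cm.
Transfer each piece to the horizontal axis through the centroid using Ī + A·d² with d = y − 3.903:
  flange: d = -3.103 cm → contributes +267.7 cm⁴
  web: d = 3.197 cm → contributes +536.03 cm⁴
Total I = 803.73 cm⁴.

Ix ≈ 804 cm⁴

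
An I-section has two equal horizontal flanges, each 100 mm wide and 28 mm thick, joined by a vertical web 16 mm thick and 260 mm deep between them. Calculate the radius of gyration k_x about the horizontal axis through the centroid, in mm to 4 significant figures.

Split into non-overlapping primitives; take the origin at the lower-left of the bounding box.
Bottom flange: 100 × 28, A = 2 800 mm², y = 14 mm, Ī = 182 933 mm⁴.
Web: 16 × 260, A = 4 160 mm², y = 158 mm, Ī = 23 434 667 mm⁴.
Top flange: 100 × 28, A = 2 800 mm², y = 302 mm, Ī = 182 933 mm⁴.
By symmetry the centroid is at mid-height, ȳ = 158 mm.
Transfer each piece to the horizontal axis through the centroid using Ī + A·d² with d = y − 158:
  bottom flange: d = -144 mm → contributes +58 243 733 mm⁴
  web: d = 0 mm → contributes +23 434 667 mm⁴
  top flange: d = 144 mm → contributes +58 243 733 mm⁴
Total I = 139 922 133 mm⁴.
Radius of gyration: k = √(I/A) = √(139 922 133 / 9 760) = 119.734 mm.

k_x ≈ 119.7 mm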